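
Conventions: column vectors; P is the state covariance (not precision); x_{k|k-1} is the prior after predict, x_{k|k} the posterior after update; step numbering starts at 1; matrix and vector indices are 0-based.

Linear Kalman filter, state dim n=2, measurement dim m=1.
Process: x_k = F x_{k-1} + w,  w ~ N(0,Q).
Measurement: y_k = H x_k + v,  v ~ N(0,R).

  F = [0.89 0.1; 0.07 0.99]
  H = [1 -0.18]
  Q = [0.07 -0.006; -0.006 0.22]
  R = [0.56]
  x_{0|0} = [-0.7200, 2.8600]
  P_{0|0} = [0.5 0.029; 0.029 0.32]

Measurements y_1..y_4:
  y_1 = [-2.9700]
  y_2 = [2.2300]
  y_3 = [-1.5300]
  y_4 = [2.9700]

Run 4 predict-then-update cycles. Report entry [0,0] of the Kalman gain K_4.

K[0,0] = 0.2901

step 1: x^-=[-0.3548, 2.7810]  P^-=[0.4744 0.0826; 0.0826 0.5401]  S=[1.0222]  K=[0.4496; -0.0143]  nu=[-2.1146]  x^+=[-1.3055, 2.8113]  P^+=[0.2678 0.0892; 0.0892 0.5399]
step 2: x^-=[-0.8807, 2.6918]  P^-=[0.3034 0.1433; 0.1433 0.7628]  S=[0.8365]  K=[0.3319; 0.0072]  nu=[3.5953]  x^+=[0.3124, 2.7176]  P^+=[0.2113 0.1413; 0.1413 0.7628]
step 3: x^-=[0.5498, 2.7123]  P^-=[0.2701 0.2082; 0.2082 0.9882]  S=[0.7872]  K=[0.2956; 0.0385]  nu=[-1.5916]  x^+=[0.0794, 2.6510]  P^+=[0.2014 0.1992; 0.1992 0.9871]
step 4: x^-=[0.3357, 2.6301]  P^-=[0.2748 0.2812; 0.2812 1.2160]  S=[0.7730]  K=[0.2901; 0.0806]  nu=[3.1077]  x^+=[1.2372, 2.8806]  P^+=[0.2098 0.2631; 0.2631 1.2110]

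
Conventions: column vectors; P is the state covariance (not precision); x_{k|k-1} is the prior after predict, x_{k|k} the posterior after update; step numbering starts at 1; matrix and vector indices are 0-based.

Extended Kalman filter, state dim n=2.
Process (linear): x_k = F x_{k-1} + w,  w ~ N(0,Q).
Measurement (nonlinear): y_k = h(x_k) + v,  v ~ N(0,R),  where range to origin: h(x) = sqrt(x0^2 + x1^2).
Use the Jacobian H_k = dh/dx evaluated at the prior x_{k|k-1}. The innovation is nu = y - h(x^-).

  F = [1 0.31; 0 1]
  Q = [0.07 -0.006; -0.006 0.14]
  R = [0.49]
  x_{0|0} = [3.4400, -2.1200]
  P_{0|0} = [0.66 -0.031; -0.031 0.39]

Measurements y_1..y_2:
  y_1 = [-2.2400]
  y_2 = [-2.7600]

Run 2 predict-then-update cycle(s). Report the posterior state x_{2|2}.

step 1: x^-=[2.7828, -2.1200]  P^-=[0.7483 0.0839; 0.0839 0.5300]  H_jac=[0.7955 -0.6060]  S=[1.0772]  K=[0.5053; -0.2362]  nu=[-5.7383]  x^+=[-0.1171, -0.7646]  P^+=[0.4732 0.2125; 0.2125 0.4699]
step 2: x^-=[-0.3541, -0.7646]  P^-=[0.7201 0.3522; 0.3522 0.6099]  H_jac=[-0.4202 -0.9074]  S=[1.3879]  K=[-0.4483; -0.5054]  nu=[-3.6026]  x^+=[1.2608, 1.0561]  P^+=[0.4412 0.0377; 0.0377 0.2554]

x_post = [1.2608, 1.0561]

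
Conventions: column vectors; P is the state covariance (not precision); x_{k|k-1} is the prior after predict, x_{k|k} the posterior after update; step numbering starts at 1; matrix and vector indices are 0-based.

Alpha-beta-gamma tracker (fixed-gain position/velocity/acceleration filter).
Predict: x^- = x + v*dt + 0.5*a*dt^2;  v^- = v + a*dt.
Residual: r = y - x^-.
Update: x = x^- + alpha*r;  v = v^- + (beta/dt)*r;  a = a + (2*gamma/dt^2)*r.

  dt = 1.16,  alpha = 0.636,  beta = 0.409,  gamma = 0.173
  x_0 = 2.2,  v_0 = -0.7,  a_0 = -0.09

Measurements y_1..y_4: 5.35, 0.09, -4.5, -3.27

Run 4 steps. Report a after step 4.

step 1: x_pred=1.3274  r=4.0226  x^+=3.8858  v^+=0.6139  a^+=0.9443
step 2: x_pred=5.2333  r=-5.1433  x^+=1.9621  v^+=-0.1041  a^+=-0.3782
step 3: x_pred=1.5869  r=-6.0869  x^+=-2.2844  v^+=-2.6890  a^+=-1.9433
step 4: x_pred=-6.7110  r=3.4410  x^+=-4.5225  v^+=-3.7300  a^+=-1.0585

a_post = -1.0585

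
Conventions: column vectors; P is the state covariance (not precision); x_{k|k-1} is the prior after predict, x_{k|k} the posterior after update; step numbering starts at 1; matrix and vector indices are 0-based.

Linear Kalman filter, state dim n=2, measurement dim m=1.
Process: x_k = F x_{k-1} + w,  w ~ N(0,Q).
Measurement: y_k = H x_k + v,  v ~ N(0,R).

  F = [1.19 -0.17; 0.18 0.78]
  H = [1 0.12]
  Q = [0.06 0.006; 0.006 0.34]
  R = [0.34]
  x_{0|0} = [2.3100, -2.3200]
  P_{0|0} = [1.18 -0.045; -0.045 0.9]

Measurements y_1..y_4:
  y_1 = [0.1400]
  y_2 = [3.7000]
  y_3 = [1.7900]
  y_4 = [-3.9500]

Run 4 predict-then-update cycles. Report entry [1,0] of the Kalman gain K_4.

K[1,0] = -0.1058

step 1: x^-=[3.1433, -1.3938]  P^-=[1.7752 0.0990; 0.0990 0.9132]  S=[2.1521]  K=[0.8304; 0.0969]  nu=[-2.8360]  x^+=[0.7883, -1.6687]  P^+=[0.2912 -0.0742; -0.0742 0.8929]
step 2: x^-=[1.2217, -1.1597]  P^-=[0.5282 -0.1166; -0.1166 0.8719]  S=[0.8528]  K=[0.6030; -0.0141]  nu=[2.6174]  x^+=[2.8001, -1.1965]  P^+=[0.2181 -0.1094; -0.1094 0.8717]
step 3: x^-=[3.5355, -0.4293]  P^-=[0.4384 -0.1610; -0.1610 0.8467]  S=[0.7519]  K=[0.5573; -0.0791]  nu=[-1.6940]  x^+=[2.5914, -0.2953]  P^+=[0.2048 -0.1279; -0.1279 0.8420]
step 4: x^-=[3.1340, 0.2361]  P^-=[0.4262 -0.1766; -0.1766 0.8230]  S=[0.7356]  K=[0.5505; -0.1058]  nu=[-7.1123]  x^+=[-0.7814, 0.9886]  P^+=[0.2032 -0.1337; -0.1337 0.8148]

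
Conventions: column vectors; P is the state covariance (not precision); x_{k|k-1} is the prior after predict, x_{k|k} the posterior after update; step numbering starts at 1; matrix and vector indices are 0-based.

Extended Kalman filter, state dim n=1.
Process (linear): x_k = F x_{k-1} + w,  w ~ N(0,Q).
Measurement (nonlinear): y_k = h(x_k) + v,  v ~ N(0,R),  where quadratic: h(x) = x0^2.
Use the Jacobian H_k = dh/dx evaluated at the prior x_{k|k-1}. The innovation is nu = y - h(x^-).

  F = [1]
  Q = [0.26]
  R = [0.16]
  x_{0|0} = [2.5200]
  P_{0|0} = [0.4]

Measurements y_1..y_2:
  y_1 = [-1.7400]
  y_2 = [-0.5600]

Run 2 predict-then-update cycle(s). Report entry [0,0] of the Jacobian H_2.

H_jac[0,0] = 1.8599

step 1: x^-=[2.5200]  P^-=[0.6600]  H_jac=[5.0400]  S=[16.9251]  K=[0.1965]  nu=[-8.0904]  x^+=[0.9299]  P^+=[0.0062]
step 2: x^-=[0.9299]  P^-=[0.2662]  H_jac=[1.8599]  S=[1.0810]  K=[0.4581]  nu=[-1.4248]  x^+=[0.2773]  P^+=[0.0394]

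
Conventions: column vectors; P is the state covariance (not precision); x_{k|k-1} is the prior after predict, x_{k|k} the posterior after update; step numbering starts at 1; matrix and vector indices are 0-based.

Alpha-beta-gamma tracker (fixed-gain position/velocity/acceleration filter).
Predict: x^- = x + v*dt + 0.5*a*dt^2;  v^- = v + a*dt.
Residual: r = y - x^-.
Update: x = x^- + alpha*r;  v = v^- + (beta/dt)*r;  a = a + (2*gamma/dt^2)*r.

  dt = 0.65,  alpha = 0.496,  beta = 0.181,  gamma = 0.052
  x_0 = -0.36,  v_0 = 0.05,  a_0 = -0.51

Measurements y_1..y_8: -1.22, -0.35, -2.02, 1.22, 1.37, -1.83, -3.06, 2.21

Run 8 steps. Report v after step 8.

step 1: x_pred=-0.4352  r=-0.7848  x^+=-0.8245  v^+=-0.5000  a^+=-0.7032
step 2: x_pred=-1.2980  r=0.9480  x^+=-0.8278  v^+=-0.6931  a^+=-0.4698
step 3: x_pred=-1.3776  r=-0.6424  x^+=-1.6962  v^+=-1.1774  a^+=-0.6279
step 4: x_pred=-2.5942  r=3.8142  x^+=-0.7023  v^+=-0.5234  a^+=0.3109
step 5: x_pred=-0.9769  r=2.3469  x^+=0.1872  v^+=0.3322  a^+=0.8886
step 6: x_pred=0.5908  r=-2.4208  x^+=-0.6099  v^+=0.2357  a^+=0.2927
step 7: x_pred=-0.3949  r=-2.6651  x^+=-1.7168  v^+=-0.3162  a^+=-0.3633
step 8: x_pred=-1.9990  r=4.2090  x^+=0.0886  v^+=0.6197  a^+=0.6728

v_post = 0.6197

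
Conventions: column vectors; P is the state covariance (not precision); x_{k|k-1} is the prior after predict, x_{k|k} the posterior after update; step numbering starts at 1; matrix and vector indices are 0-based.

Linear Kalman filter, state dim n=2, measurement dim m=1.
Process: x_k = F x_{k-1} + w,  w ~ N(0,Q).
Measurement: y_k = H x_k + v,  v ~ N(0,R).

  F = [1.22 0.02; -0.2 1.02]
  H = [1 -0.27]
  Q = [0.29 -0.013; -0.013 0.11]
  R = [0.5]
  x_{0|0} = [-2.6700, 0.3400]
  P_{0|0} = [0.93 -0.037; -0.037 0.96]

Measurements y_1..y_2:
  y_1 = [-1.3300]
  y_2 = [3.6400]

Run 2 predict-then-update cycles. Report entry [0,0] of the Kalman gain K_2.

step 1: x^-=[-3.2506, 0.8808]  P^-=[1.6728 -0.2662; -0.2662 1.1611]  S=[2.4012]  K=[0.7266; -0.2414]  nu=[2.1584]  x^+=[-1.6823, 0.3597]  P^+=[0.4051 0.1550; 0.1550 1.0211]
step 2: x^-=[-2.0452, 0.7034]  P^-=[0.9010 0.1012; 0.1012 1.1253]  S=[1.4284]  K=[0.6116; -0.1419]  nu=[5.8752]  x^+=[1.5483, -0.1301]  P^+=[0.3666 0.2252; 0.2252 1.0966]

K[0,0] = 0.6116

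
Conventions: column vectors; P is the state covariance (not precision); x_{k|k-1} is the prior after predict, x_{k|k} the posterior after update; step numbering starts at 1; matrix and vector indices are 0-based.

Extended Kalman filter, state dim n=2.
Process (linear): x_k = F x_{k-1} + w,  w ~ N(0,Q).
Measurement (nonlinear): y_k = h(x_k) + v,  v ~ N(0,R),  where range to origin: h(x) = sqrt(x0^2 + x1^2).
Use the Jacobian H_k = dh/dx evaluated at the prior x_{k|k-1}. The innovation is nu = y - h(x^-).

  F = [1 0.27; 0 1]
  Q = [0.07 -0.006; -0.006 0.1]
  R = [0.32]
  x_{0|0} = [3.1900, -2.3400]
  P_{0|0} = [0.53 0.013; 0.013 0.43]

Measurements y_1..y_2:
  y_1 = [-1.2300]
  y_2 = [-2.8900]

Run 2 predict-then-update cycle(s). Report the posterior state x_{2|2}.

x_post = [1.5037, 1.5542]

step 1: x^-=[2.5582, -2.3400]  P^-=[0.6384 0.1231; 0.1231 0.5300]  H_jac=[0.7379 -0.6749]  S=[0.7864]  K=[0.4933; -0.3394]  nu=[-4.6970]  x^+=[0.2410, -0.7459]  P^+=[0.4470 0.2548; 0.2548 0.4394]
step 2: x^-=[0.0396, -0.7459]  P^-=[0.6866 0.3674; 0.3674 0.5394]  H_jac=[0.0531 -0.9986]  S=[0.8209]  K=[-0.4026; -0.6324]  nu=[-3.6370]  x^+=[1.5037, 1.5542]  P^+=[0.5536 0.1584; 0.1584 0.2111]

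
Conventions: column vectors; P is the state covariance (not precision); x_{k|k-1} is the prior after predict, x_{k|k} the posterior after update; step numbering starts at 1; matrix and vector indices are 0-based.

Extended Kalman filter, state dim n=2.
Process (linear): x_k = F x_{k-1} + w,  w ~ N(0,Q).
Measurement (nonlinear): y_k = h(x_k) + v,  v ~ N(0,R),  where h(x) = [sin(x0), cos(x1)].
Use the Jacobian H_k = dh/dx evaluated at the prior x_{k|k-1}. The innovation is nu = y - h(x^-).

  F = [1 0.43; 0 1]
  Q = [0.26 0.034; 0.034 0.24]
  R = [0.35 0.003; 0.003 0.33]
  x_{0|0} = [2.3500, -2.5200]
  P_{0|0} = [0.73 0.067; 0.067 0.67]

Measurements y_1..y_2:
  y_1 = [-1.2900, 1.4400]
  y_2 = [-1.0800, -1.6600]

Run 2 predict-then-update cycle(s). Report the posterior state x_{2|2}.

step 1: x^-=[1.2664, -2.5200]  P^-=[1.1715 0.3891; 0.3891 0.9100]  H_jac=[0.2997 0.0000; 0.0000 0.5823]  S=[0.4552 0.0709; 0.0709 0.6386]  K=[0.7286 0.2739; 0.1291 0.8155]  nu=[-2.2440, 2.2530]  x^+=[0.2485, -0.9726]  P^+=[0.8536 0.1590; 0.1590 0.4628]
step 2: x^-=[-0.1697, -0.9726]  P^-=[1.3359 0.3920; 0.3920 0.7028]  H_jac=[0.9856 0.0000; 0.0000 0.8263]  S=[1.6478 0.3222; 0.3222 0.8099]  K=[0.7817 0.0889; 0.1022 0.6764]  nu=[-0.9111, -2.2232]  x^+=[-1.0796, -2.5694]  P^+=[0.2779 0.0383; 0.0383 0.2705]

x_post = [-1.0796, -2.5694]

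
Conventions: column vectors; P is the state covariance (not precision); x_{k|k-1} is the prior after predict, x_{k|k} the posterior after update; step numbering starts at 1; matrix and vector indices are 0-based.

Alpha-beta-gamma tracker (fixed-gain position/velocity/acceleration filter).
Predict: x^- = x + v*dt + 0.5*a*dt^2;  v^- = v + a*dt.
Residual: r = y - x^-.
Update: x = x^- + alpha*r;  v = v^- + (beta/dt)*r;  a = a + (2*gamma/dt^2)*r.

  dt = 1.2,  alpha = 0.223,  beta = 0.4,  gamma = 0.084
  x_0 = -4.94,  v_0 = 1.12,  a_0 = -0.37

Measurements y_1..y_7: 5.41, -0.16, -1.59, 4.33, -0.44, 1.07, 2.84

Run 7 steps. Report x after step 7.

x_post = -4.1362

step 1: x_pred=-3.8624  r=9.2724  x^+=-1.7947  v^+=3.7668  a^+=0.7118
step 2: x_pred=3.2380  r=-3.3980  x^+=2.4802  v^+=3.4883  a^+=0.3153
step 3: x_pred=6.8932  r=-8.4832  x^+=5.0015  v^+=1.0390  a^+=-0.6744
step 4: x_pred=5.7627  r=-1.4327  x^+=5.4432  v^+=-0.2478  a^+=-0.8415
step 5: x_pred=4.5399  r=-4.9799  x^+=3.4294  v^+=-2.9176  a^+=-1.4225
step 6: x_pred=-1.0959  r=2.1659  x^+=-0.6129  v^+=-3.9026  a^+=-1.1698
step 7: x_pred=-6.1383  r=8.9783  x^+=-4.1362  v^+=-2.3136  a^+=-0.1223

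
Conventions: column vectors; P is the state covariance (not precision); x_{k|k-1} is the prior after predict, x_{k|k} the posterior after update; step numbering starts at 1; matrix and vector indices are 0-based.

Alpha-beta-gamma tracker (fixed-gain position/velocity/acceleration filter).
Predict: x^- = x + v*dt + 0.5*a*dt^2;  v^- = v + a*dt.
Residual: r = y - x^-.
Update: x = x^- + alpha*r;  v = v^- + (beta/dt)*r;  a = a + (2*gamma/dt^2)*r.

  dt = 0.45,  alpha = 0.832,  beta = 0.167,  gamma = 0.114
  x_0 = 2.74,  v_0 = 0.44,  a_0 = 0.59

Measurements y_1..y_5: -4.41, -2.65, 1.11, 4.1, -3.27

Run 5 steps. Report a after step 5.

a_post = 1.5081

step 1: x_pred=2.9977  r=-7.4077  x^+=-3.1655  v^+=-2.0436  a^+=-7.7506
step 2: x_pred=-4.8699  r=2.2199  x^+=-3.0229  v^+=-4.7075  a^+=-5.2512
step 3: x_pred=-5.6730  r=6.7830  x^+=-0.0295  v^+=-4.5533  a^+=2.3860
step 4: x_pred=-1.8370  r=5.9370  x^+=3.1026  v^+=-1.2763  a^+=9.0706
step 5: x_pred=3.4466  r=-6.7166  x^+=-2.1416  v^+=0.3128  a^+=1.5081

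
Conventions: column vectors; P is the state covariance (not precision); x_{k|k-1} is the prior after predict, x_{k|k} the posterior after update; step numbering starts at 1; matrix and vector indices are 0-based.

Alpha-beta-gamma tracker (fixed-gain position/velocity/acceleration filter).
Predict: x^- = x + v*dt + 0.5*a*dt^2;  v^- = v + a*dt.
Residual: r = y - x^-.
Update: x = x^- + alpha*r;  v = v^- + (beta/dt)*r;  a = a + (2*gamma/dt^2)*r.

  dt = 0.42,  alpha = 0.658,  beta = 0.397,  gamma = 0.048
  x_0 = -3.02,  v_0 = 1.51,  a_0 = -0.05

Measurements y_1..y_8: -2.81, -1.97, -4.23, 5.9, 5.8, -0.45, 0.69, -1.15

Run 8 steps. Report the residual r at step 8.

resid = -1.3520

step 1: x_pred=-2.3902  r=-0.4198  x^+=-2.6664  v^+=1.0922  a^+=-0.2785
step 2: x_pred=-2.2323  r=0.2623  x^+=-2.0597  v^+=1.2232  a^+=-0.1357
step 3: x_pred=-1.5579  r=-2.6721  x^+=-3.3162  v^+=-1.3596  a^+=-1.5899
step 4: x_pred=-4.0274  r=9.9274  x^+=2.5048  v^+=7.3564  a^+=3.8128
step 5: x_pred=5.9308  r=-0.1308  x^+=5.8447  v^+=8.8341  a^+=3.7416
step 6: x_pred=9.8851  r=-10.3351  x^+=3.0846  v^+=0.6365  a^+=-1.8830
step 7: x_pred=3.1858  r=-2.4958  x^+=1.5436  v^+=-2.5135  a^+=-3.2412
step 8: x_pred=0.2020  r=-1.3520  x^+=-0.6876  v^+=-5.1528  a^+=-3.9770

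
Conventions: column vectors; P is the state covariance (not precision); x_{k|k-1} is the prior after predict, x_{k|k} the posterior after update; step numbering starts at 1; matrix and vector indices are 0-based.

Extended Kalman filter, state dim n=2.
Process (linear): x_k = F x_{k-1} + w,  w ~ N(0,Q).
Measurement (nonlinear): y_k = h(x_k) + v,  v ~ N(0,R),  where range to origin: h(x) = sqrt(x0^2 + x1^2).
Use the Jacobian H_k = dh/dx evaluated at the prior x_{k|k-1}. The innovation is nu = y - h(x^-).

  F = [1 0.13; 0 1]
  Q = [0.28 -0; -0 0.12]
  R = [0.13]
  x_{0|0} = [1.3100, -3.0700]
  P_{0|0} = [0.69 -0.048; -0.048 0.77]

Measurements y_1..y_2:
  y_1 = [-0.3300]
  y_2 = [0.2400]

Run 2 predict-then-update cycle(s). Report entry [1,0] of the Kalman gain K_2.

step 1: x^-=[0.9109, -3.0700]  P^-=[0.9705 0.0521; 0.0521 0.8900]  H_jac=[0.2845 -0.9587]  S=[0.9981]  K=[0.2266; -0.8400]  nu=[-3.5323]  x^+=[0.1106, -0.1028]  P^+=[0.9193 0.2420; 0.2420 0.1857]
step 2: x^-=[0.0973, -0.1028]  P^-=[1.2654 0.2662; 0.2662 0.3057]  H_jac=[0.6872 -0.7265]  S=[0.6231]  K=[1.0851; -0.0629]  nu=[0.0984]  x^+=[0.2041, -0.1090]  P^+=[0.5317 0.3087; 0.3087 0.3033]

K[1,0] = -0.0629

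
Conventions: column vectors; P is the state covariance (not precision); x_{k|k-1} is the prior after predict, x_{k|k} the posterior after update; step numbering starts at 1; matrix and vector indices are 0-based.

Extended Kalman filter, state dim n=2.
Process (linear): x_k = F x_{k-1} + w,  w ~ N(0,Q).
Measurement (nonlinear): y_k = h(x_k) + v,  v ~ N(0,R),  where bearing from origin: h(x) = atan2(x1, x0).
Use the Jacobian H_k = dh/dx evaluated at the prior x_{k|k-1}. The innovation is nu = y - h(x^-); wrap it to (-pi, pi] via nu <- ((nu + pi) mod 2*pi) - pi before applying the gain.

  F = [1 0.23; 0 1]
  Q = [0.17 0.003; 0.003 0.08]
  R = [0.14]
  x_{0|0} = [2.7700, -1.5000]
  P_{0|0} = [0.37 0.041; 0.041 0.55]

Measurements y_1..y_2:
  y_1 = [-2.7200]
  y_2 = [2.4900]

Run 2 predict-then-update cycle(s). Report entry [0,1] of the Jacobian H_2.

step 1: x^-=[2.4250, -1.5000]  P^-=[0.5880 0.1705; 0.1705 0.6300]  H_jac=[0.1845 0.2983]  S=[0.2348]  K=[0.6785; 0.9342]  nu=[-2.1660]  x^+=[0.9553, -3.5234]  P^+=[0.4799 0.0217; 0.0217 0.4251]
step 2: x^-=[0.1450, -3.5234]  P^-=[0.6823 0.1224; 0.1224 0.5051]  H_jac=[0.2833 0.0117]  S=[0.1957]  K=[0.9954; 0.2074]  nu=[-2.2635]  x^+=[-2.1081, -3.9929]  P^+=[0.4885 0.0820; 0.0820 0.4967]

H_jac[0,1] = 0.0117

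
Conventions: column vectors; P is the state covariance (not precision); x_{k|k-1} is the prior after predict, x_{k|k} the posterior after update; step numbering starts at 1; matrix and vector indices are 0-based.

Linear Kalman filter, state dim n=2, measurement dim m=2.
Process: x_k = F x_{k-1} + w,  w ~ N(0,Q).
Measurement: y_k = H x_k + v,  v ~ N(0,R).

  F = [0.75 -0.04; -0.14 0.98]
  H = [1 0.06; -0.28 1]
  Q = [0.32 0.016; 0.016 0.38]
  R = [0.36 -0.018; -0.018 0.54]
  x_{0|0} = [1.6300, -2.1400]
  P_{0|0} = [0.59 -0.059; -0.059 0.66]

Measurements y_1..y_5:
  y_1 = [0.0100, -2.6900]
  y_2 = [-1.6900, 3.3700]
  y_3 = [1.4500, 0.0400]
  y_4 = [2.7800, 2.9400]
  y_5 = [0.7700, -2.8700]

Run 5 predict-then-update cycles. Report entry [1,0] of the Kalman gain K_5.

K[1,0] = 0.1150

step 1: x^-=[1.3081, -2.3254]  P^-=[0.6565 -0.1155; -0.1155 1.0416]  S=[1.0064 -0.2529; -0.2529 1.6978]  K=[0.6245 -0.0833; 0.1104 0.6490]  nu=[-1.1586, 0.0017]  x^+=[0.5844, -2.4522]  P^+=[0.2259 0.0070; 0.0070 0.3505]
step 2: x^-=[0.5364, -2.4850]  P^-=[0.4472 -0.0162; -0.0162 0.7191]  S=[0.8078 -0.1160; -0.1160 1.3032]  K=[0.5437 -0.0601; 0.1145 0.5654]  nu=[-2.0773, 6.0052]  x^+=[-0.9542, 0.6727]  P^+=[0.1961 0.0126; 0.0126 0.3068]
step 3: x^-=[-0.7426, 0.7929]  P^-=[0.4300 -0.0073; -0.0073 0.6750]  S=[0.7916 -0.1050; -0.1050 1.2528]  K=[0.5351 -0.0570; 0.1150 0.5501]  nu=[2.1450, -0.9608]  x^+=[0.4601, 0.5110]  P^+=[0.1929 0.0136; 0.0136 0.2988]
step 4: x^-=[0.3246, 0.4364]  P^-=[0.4281 -0.0059; -0.0059 0.6670]  S=[0.7898 -0.1037; -0.1037 1.2439]  K=[0.5342 -0.0566; 0.1150 0.5471]  nu=[2.4292, 2.5945]  x^+=[1.4754, 2.1353]  P^+=[0.1925 0.0137; 0.0137 0.2972]
step 5: x^-=[1.0211, 1.8860]  P^-=[0.4279 -0.0057; -0.0057 0.6655]  S=[0.7896 -0.1035; -0.1035 1.2422]  K=[0.5341 -0.0566; 0.1150 0.5466]  nu=[-0.3643, -4.4701]  x^+=[1.0794, -0.5991]  P^+=[0.1925 0.0137; 0.0137 0.2969]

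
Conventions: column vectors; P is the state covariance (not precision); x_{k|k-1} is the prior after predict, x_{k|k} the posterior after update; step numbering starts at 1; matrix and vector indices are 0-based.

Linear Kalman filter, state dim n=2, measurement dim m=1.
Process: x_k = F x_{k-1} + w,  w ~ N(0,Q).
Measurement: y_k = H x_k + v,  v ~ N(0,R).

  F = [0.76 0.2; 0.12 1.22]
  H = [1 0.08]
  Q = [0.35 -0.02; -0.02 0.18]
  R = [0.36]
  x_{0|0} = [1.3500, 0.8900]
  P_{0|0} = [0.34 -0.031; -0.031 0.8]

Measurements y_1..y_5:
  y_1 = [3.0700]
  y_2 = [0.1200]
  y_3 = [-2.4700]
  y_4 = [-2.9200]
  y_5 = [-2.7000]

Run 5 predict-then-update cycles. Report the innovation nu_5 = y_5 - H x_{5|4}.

innov = [-0.2870]

step 1: x^-=[1.2040, 1.2478]  P^-=[0.5690 0.1767; 0.1767 1.3665]  S=[0.9660]  K=[0.6036; 0.2961]  nu=[1.7662]  x^+=[2.2701, 1.7708]  P^+=[0.2170 0.0041; 0.0041 1.2818]
step 2: x^-=[2.0795, 2.4328]  P^-=[0.5278 0.3164; 0.3164 2.0922]  S=[0.9519]  K=[0.5811; 0.5083]  nu=[-2.1541]  x^+=[0.8277, 1.3380]  P^+=[0.2064 0.0353; 0.0353 1.8463]
step 3: x^-=[0.8966, 1.7316]  P^-=[0.5538 0.4829; 0.4829 2.9413]  S=[1.0099]  K=[0.5866; 0.7112]  nu=[-3.5051]  x^+=[-1.1596, -0.7611]  P^+=[0.2063 0.0616; 0.0616 2.4306]
step 4: x^-=[-1.0335, -1.0677]  P^-=[0.5851 0.6504; 0.6504 3.8187]  S=[1.0736]  K=[0.5934; 0.8904]  nu=[-1.8011]  x^+=[-2.1023, -2.6714]  P^+=[0.2070 0.0831; 0.0831 2.9675]
step 5: x^-=[-2.1321, -3.5114]  P^-=[0.6135 0.8020; 0.8020 4.6242]  S=[1.1315]  K=[0.5990; 1.0358]  nu=[-0.2870]  x^+=[-2.3040, -3.8087]  P^+=[0.2076 0.1001; 0.1001 3.4102]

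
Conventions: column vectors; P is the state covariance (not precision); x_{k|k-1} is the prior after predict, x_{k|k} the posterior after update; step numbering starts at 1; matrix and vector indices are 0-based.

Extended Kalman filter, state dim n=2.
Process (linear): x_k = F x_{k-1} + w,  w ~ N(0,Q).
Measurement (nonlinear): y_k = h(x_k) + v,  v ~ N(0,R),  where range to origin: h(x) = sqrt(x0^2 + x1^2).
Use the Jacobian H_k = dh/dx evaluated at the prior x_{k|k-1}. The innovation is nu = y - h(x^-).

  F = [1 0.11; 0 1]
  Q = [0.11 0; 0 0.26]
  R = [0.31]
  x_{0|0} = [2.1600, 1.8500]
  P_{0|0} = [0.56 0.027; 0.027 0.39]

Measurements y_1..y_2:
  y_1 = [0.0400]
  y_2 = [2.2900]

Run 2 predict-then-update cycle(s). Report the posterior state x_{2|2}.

x_post = [1.3027, 1.1270]

step 1: x^-=[2.3635, 1.8500]  P^-=[0.6807 0.0699; 0.0699 0.6500]  H_jac=[0.7875 0.6164]  S=[1.0469]  K=[0.5531; 0.4353]  nu=[-2.9614]  x^+=[0.7254, 0.5609]  P^+=[0.3603 -0.1822; -0.1822 0.4516]
step 2: x^-=[0.7871, 0.5609]  P^-=[0.4357 -0.1325; -0.1325 0.7116]  H_jac=[0.8144 0.5804]  S=[0.7134]  K=[0.3896; 0.4277]  nu=[1.3235]  x^+=[1.3027, 1.1270]  P^+=[0.3274 -0.2514; -0.2514 0.5811]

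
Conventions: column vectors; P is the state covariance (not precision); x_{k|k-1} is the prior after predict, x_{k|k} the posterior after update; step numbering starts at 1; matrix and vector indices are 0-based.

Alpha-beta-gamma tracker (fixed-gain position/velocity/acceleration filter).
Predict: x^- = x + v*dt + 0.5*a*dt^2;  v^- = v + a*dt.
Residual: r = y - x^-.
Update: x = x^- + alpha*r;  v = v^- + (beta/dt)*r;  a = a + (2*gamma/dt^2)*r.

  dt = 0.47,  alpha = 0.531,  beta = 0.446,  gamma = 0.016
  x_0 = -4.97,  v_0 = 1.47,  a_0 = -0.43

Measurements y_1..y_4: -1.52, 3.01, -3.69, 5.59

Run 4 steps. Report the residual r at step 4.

step 1: x_pred=-4.3266  r=2.8066  x^+=-2.8363  v^+=3.9312  a^+=-0.0234
step 2: x_pred=-0.9912  r=4.0012  x^+=1.1334  v^+=7.7171  a^+=0.5562
step 3: x_pred=4.8219  r=-8.5119  x^+=0.3021  v^+=-0.0987  a^+=-0.6769
step 4: x_pred=0.1809  r=5.4091  x^+=3.0531  v^+=4.7160  a^+=0.1067

resid = 5.4091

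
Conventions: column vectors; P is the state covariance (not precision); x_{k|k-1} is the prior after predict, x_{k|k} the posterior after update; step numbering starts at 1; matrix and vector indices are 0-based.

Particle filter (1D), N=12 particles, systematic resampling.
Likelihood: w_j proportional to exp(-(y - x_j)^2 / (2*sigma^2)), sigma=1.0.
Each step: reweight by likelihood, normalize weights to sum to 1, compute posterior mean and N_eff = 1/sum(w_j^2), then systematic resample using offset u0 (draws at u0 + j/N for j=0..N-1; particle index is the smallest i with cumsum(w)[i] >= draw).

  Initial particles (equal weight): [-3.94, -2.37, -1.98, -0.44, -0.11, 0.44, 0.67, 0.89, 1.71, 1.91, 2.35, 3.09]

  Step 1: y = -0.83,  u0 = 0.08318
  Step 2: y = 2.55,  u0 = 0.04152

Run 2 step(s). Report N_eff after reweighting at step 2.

step 1: w=[0.0022, 0.0849, 0.1435, 0.2577, 0.2145, 0.1241, 0.0903, 0.0633, 0.0110, 0.0065, 0.0018, 0.0001]  mean=-0.4238  Neff=5.9541  idx=[1, 2, 3, 3, 3, 4, 4, 4, 5, 6, 6, 10]
step 2: w=[0.0000, 0.0000, 0.0074, 0.0074, 0.0074, 0.0187, 0.0187, 0.0187, 0.0696, 0.1101, 0.1101, 0.6318]  mean=1.6470  Neff=2.3283  idx=[6, 8, 9, 10, 11, 11, 11, 11, 11, 11, 11, 11]

N_eff = 2.3283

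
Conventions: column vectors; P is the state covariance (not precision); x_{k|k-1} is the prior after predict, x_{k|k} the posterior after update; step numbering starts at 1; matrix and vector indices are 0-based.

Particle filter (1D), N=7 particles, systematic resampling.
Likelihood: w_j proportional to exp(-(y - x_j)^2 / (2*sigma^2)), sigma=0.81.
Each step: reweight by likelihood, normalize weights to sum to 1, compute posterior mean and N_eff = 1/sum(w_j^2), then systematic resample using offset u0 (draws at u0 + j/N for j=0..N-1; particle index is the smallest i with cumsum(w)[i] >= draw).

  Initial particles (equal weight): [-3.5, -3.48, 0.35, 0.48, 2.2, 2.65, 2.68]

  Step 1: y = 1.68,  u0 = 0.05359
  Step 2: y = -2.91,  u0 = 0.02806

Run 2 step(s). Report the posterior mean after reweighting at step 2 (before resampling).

step 1: w=[0.0000, 0.0000, 0.1100, 0.1413, 0.3445, 0.2067, 0.1976]  mean=1.9414  Neff=4.3013  idx=[2, 3, 4, 4, 5, 5, 6]
step 2: w=[0.6590, 0.3410, 0.0000, 0.0000, 0.0000, 0.0000, 0.0000]  mean=0.3943  Neff=1.8164  idx=[0, 0, 0, 0, 0, 1, 1]

post_mean = 0.3943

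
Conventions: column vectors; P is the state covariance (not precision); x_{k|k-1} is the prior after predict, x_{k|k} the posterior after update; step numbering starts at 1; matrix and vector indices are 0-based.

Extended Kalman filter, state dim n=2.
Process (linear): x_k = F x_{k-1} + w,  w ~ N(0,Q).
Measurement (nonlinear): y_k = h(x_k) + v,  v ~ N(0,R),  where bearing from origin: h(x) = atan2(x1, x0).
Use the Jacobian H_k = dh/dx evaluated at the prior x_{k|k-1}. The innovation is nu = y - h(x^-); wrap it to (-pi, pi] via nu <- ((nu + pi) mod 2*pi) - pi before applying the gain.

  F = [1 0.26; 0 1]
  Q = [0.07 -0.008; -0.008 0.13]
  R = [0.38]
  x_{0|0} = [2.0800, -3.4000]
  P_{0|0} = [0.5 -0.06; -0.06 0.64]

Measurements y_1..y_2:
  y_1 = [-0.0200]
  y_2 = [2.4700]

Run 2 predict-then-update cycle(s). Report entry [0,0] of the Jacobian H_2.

step 1: x^-=[1.1960, -3.4000]  P^-=[0.5821 0.0984; 0.0984 0.7700]  H_jac=[0.2617 0.0921]  S=[0.4311]  K=[0.3744; 0.2242]  nu=[1.2126]  x^+=[1.6499, -3.1282]  P^+=[0.5216 0.0622; 0.0622 0.7483]
step 2: x^-=[0.8366, -3.1282]  P^-=[0.6746 0.2488; 0.2488 0.8783]  H_jac=[0.2983 0.0798]  S=[0.4575]  K=[0.4833; 0.3154]  nu=[-2.5037]  x^+=[-0.3735, -3.9179]  P^+=[0.5677 0.1790; 0.1790 0.8328]

H_jac[0,0] = 0.2983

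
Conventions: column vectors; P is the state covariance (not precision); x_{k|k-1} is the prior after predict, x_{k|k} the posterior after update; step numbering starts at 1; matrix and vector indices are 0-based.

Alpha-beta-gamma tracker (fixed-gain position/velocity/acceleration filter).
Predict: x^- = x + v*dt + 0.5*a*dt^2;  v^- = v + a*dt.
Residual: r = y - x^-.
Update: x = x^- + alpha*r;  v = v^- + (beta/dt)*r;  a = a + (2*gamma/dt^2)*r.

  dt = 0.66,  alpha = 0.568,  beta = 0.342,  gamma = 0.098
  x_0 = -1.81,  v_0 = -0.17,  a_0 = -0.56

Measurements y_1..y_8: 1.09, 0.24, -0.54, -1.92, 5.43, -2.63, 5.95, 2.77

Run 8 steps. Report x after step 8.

x_post = 3.6561

step 1: x_pred=-2.0442  r=3.1342  x^+=-0.2640  v^+=1.0845  a^+=0.8502
step 2: x_pred=0.6370  r=-0.3970  x^+=0.4115  v^+=1.4399  a^+=0.6716
step 3: x_pred=1.5081  r=-2.0481  x^+=0.3448  v^+=0.8219  a^+=-0.2499
step 4: x_pred=0.8328  r=-2.7528  x^+=-0.7308  v^+=-0.7695  a^+=-1.4886
step 5: x_pred=-1.5629  r=6.9929  x^+=2.4091  v^+=1.8716  a^+=1.6579
step 6: x_pred=4.0054  r=-6.6354  x^+=0.2365  v^+=-0.4725  a^+=-1.3277
step 7: x_pred=-0.3645  r=6.3145  x^+=3.2221  v^+=1.9232  a^+=1.5135
step 8: x_pred=4.8211  r=-2.0511  x^+=3.6561  v^+=1.8593  a^+=0.5906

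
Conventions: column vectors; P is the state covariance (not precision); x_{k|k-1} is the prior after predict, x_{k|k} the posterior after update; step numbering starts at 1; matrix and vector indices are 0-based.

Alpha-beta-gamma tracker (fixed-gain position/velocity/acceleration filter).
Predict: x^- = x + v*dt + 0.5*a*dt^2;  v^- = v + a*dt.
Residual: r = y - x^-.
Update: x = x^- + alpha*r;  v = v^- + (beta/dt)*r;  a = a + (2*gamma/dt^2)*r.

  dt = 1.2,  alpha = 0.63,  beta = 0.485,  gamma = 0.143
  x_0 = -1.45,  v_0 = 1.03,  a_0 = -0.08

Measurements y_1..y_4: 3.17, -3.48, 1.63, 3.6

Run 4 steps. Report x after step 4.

x_post = 2.1074

step 1: x_pred=-0.2716  r=3.4416  x^+=1.8966  v^+=2.3250  a^+=0.6035
step 2: x_pred=5.1211  r=-8.6011  x^+=-0.2976  v^+=-0.4271  a^+=-1.1047
step 3: x_pred=-1.6055  r=3.2355  x^+=0.4329  v^+=-0.4451  a^+=-0.4621
step 4: x_pred=-0.4340  r=4.0340  x^+=2.1074  v^+=0.6307  a^+=0.3390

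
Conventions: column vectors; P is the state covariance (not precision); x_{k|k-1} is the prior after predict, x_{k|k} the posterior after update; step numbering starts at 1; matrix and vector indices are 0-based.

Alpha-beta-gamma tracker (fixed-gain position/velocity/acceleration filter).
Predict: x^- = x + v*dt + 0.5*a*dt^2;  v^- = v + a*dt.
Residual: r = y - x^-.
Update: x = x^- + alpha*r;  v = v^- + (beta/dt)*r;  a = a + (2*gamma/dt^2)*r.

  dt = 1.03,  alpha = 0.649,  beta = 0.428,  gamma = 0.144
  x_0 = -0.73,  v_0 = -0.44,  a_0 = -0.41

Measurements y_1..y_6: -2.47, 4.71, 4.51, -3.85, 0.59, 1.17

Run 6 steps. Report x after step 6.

step 1: x_pred=-1.4007  r=-1.0693  x^+=-2.0947  v^+=-1.3066  a^+=-0.7003
step 2: x_pred=-3.8120  r=8.5220  x^+=1.7188  v^+=1.5132  a^+=1.6132
step 3: x_pred=4.1331  r=0.3769  x^+=4.3777  v^+=3.3314  a^+=1.7155
step 4: x_pred=8.7190  r=-12.5690  x^+=0.5617  v^+=-0.1245  a^+=-1.6966
step 5: x_pred=-0.4665  r=1.0565  x^+=0.2192  v^+=-1.4330  a^+=-1.4098
step 6: x_pred=-2.0047  r=3.1747  x^+=0.0557  v^+=-1.5659  a^+=-0.5480

x_post = 0.0557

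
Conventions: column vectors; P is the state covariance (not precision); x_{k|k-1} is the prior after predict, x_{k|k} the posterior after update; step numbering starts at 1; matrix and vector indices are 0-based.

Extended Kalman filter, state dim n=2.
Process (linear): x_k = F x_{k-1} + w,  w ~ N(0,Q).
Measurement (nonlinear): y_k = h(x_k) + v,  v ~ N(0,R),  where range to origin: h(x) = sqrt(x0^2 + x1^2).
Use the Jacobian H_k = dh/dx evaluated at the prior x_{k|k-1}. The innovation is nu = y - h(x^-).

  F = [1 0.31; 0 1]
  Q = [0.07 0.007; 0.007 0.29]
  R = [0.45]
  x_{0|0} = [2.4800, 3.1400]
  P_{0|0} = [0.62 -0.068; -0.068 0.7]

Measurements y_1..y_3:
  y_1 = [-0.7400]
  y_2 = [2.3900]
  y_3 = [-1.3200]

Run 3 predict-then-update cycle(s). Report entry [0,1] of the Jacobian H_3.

H_jac[0,1] = 0.2210

step 1: x^-=[3.4534, 3.1400]  P^-=[0.7151 0.1560; 0.1560 0.9900]  H_jac=[0.7399 0.6727]  S=[1.4448]  K=[0.4388; 0.5409]  nu=[-5.4075]  x^+=[1.0804, 0.2153]  P^+=[0.4369 -0.1869; -0.1869 0.5674]
step 2: x^-=[1.1471, 0.2153]  P^-=[0.4455 -0.0040; -0.0040 0.8574]  H_jac=[0.9828 0.1845]  S=[0.9081]  K=[0.4814; 0.1698]  nu=[1.2228]  x^+=[1.7358, 0.4230]  P^+=[0.2351 -0.0783; -0.0783 0.8312]
step 3: x^-=[1.8669, 0.4230]  P^-=[0.3364 0.1864; 0.1864 1.1212]  H_jac=[0.9753 0.2210]  S=[0.9051]  K=[0.4080; 0.4746]  nu=[-3.2342]  x^+=[0.5472, -1.1119]  P^+=[0.1857 0.0111; 0.0111 0.9173]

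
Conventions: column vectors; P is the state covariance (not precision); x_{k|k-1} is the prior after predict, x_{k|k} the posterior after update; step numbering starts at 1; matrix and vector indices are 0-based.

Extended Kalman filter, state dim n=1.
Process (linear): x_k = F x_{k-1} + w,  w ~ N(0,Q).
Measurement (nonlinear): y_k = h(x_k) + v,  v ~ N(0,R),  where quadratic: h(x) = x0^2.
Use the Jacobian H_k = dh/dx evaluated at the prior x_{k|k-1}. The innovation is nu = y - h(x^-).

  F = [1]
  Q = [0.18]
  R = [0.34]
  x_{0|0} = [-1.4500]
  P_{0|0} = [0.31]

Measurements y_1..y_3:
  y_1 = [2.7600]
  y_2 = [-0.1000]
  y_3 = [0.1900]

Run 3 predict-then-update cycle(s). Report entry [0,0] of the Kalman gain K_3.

step 1: x^-=[-1.4500]  P^-=[0.4900]  H_jac=[-2.9000]  S=[4.4609]  K=[-0.3185]  nu=[0.6575]  x^+=[-1.6594]  P^+=[0.0373]
step 2: x^-=[-1.6594]  P^-=[0.2173]  H_jac=[-3.3189]  S=[2.7341]  K=[-0.2638]  nu=[-2.8538]  x^+=[-0.9065]  P^+=[0.0270]
step 3: x^-=[-0.9065]  P^-=[0.2070]  H_jac=[-1.8130]  S=[1.0205]  K=[-0.3678]  nu=[-0.6318]  x^+=[-0.6742]  P^+=[0.0690]

K[0,0] = -0.3678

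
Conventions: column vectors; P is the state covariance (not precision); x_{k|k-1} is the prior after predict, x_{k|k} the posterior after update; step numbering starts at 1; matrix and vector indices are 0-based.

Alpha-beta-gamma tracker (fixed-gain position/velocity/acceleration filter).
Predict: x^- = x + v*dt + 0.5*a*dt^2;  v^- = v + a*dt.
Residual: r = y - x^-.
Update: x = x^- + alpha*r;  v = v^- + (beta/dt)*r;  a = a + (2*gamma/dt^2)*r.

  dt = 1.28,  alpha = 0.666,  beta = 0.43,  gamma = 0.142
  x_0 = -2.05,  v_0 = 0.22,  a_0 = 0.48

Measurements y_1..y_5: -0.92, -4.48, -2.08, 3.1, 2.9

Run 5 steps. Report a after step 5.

step 1: x_pred=-1.3752  r=0.4552  x^+=-1.0720  v^+=0.9873  a^+=0.5589
step 2: x_pred=0.6496  r=-5.1296  x^+=-2.7667  v^+=-0.0205  a^+=-0.3303
step 3: x_pred=-3.0635  r=0.9835  x^+=-2.4085  v^+=-0.1128  a^+=-0.1598
step 4: x_pred=-2.6838  r=5.7838  x^+=1.1682  v^+=1.6256  a^+=0.8428
step 5: x_pred=3.9394  r=-1.0394  x^+=3.2472  v^+=2.3552  a^+=0.6626

a_post = 0.6626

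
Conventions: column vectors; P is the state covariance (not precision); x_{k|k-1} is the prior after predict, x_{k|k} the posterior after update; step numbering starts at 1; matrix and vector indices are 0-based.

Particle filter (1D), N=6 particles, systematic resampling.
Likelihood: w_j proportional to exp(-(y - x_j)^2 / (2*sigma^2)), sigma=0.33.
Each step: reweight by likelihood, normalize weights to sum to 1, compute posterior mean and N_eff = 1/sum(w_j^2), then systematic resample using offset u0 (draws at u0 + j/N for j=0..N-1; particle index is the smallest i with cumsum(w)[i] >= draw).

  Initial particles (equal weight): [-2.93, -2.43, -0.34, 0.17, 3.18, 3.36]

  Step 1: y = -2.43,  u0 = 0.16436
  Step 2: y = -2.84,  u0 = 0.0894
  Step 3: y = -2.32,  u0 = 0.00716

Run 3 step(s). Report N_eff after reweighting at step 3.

step 1: w=[0.2409, 0.7591, 0.0000, 0.0000, 0.0000, 0.0000]  mean=-2.5504  Neff=1.5766  idx=[0, 1, 1, 1, 1, 1]
step 2: w=[0.2943, 0.1411, 0.1411, 0.1411, 0.1411, 0.1411]  mean=-2.5771  Neff=5.3706  idx=[0, 0, 1, 3, 4, 5]
step 3: w=[0.0437, 0.0437, 0.2282, 0.2282, 0.2282, 0.2282]  mean=-2.4737  Neff=4.7162  idx=[0, 2, 3, 3, 4, 5]

N_eff = 4.7162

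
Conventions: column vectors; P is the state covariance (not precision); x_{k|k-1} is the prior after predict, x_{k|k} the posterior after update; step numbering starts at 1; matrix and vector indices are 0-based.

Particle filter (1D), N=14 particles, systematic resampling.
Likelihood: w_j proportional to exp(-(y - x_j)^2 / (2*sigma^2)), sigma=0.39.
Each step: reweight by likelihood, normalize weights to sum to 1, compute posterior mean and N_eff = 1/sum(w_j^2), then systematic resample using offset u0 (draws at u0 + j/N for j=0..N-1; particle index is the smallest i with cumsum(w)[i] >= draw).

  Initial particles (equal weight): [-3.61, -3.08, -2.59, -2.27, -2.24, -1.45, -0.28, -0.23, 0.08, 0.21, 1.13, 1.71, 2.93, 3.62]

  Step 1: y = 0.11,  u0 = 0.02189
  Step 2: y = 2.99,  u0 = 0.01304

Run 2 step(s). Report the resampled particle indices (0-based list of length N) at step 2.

resampled_idx = [6, 10, 10, 10, 10, 11, 11, 11, 12, 12, 12, 13, 13, 13]

step 1: w=[0.0000, 0.0000, 0.0000, 0.0000, 0.0000, 0.0001, 0.1844, 0.2080, 0.3032, 0.2943, 0.0099, 0.0001, 0.0000, 0.0000]  mean=-0.0022  Neff=3.9078  idx=[6, 6, 6, 7, 7, 7, 8, 8, 8, 8, 9, 9, 9, 9]
step 2: w=[0.0000, 0.0000, 0.0000, 0.0000, 0.0000, 0.0000, 0.0202, 0.0202, 0.0202, 0.0202, 0.2298, 0.2298, 0.2298, 0.2298]  mean=0.1994  Neff=4.6992  idx=[6, 10, 10, 10, 10, 11, 11, 11, 12, 12, 12, 13, 13, 13]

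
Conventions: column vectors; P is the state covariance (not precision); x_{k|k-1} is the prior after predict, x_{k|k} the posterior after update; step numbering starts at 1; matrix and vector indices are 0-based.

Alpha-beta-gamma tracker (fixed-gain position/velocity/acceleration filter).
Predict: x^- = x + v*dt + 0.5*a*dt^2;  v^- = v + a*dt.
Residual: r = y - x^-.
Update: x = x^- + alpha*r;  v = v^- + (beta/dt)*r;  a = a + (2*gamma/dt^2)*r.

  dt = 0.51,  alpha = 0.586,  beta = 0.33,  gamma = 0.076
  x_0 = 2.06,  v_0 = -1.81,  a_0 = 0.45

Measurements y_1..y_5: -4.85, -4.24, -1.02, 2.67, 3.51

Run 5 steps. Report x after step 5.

step 1: x_pred=1.1954  r=-6.0454  x^+=-2.3472  v^+=-5.4922  a^+=-3.0829
step 2: x_pred=-5.5492  r=1.3092  x^+=-4.7820  v^+=-6.2174  a^+=-2.3178
step 3: x_pred=-8.2543  r=7.2343  x^+=-4.0150  v^+=-2.7185  a^+=1.9098
step 4: x_pred=-5.1531  r=7.8231  x^+=-0.5687  v^+=3.3175  a^+=6.4816
step 5: x_pred=1.9661  r=1.5439  x^+=2.8708  v^+=7.6221  a^+=7.3838

x_post = 2.8708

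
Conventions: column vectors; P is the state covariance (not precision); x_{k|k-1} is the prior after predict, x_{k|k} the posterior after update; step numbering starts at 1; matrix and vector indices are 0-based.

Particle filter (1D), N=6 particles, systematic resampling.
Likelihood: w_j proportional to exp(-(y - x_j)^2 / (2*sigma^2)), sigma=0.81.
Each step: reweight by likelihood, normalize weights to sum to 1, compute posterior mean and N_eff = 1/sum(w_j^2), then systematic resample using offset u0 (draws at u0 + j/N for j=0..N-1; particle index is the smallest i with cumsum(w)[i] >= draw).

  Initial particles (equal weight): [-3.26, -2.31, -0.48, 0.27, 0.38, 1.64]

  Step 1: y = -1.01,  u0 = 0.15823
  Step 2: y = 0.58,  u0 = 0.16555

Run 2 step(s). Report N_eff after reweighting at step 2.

N_eff = 4.2981

step 1: w=[0.0130, 0.1697, 0.4967, 0.1765, 0.1411, 0.0029]  mean=-0.5668  Neff=3.0601  idx=[1, 2, 2, 2, 3, 4]
step 2: w=[0.0005, 0.1338, 0.1338, 0.1338, 0.2927, 0.3055]  mean=0.0012  Neff=4.2981  idx=[2, 3, 4, 4, 5, 5]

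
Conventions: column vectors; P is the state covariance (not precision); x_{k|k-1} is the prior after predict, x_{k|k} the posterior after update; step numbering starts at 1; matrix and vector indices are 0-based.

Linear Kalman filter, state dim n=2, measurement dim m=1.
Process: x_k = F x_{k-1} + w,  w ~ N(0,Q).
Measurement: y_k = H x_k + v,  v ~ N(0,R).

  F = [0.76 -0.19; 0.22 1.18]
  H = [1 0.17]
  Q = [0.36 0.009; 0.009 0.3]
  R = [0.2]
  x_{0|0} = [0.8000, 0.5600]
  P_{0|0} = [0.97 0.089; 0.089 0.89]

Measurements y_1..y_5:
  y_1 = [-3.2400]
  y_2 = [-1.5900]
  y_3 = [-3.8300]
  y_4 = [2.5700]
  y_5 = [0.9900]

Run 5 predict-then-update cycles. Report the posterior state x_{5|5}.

step 1: x^-=[0.5016, 0.8368]  P^-=[0.9267 0.0477; 0.0477 1.6324]  S=[1.1901]  K=[0.7855; 0.2733]  nu=[-3.8839]  x^+=[-2.5491, -0.2246]  P^+=[0.1924 -0.2077; -0.2077 1.5435]
step 2: x^-=[-1.8947, -0.8259]  P^-=[0.5869 -0.4825; -0.4825 2.3506]  S=[0.6907]  K=[0.7309; -0.1200]  nu=[0.4451]  x^+=[-1.5694, -0.8793]  P^+=[0.2179 -0.4219; -0.4219 2.3407]
step 3: x^-=[-1.0257, -1.3828]  P^-=[0.6922 -0.8401; -0.8401 3.3507]  S=[0.7034]  K=[0.7810; -0.3845]  nu=[-2.5693]  x^+=[-3.0324, -0.3949]  P^+=[0.2631 -0.6288; -0.6288 3.2467]
step 4: x^-=[-2.2296, -1.1331]  P^-=[0.8108 -1.2126; -1.2126 4.5069]  S=[0.7288]  K=[0.8297; -0.6125]  nu=[4.9922]  x^+=[1.9124, -4.1910]  P^+=[0.3091 -0.8422; -0.8422 4.2335]
step 5: x^-=[2.2497, -4.5246]  P^-=[0.9346 -1.6085; -1.6085 5.7724]  S=[0.7545]  K=[0.8763; -0.8313]  nu=[-0.4905]  x^+=[1.8199, -4.1168]  P^+=[0.3553 -1.0589; -1.0589 5.2509]

x_post = [1.8199, -4.1168]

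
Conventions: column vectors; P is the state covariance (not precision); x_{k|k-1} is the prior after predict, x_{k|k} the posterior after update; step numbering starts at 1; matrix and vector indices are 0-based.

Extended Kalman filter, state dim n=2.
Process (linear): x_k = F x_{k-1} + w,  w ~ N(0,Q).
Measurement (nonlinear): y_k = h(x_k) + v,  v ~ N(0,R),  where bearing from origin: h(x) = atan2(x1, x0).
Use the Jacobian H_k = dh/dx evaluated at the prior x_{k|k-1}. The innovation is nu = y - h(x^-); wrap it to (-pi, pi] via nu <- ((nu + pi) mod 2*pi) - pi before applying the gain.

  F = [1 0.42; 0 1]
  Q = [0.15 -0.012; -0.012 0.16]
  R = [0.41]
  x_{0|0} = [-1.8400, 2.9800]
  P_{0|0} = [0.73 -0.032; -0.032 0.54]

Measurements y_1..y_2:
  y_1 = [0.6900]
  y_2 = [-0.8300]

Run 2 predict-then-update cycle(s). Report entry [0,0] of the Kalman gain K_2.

step 1: x^-=[-0.5884, 2.9800]  P^-=[0.9484 0.1828; 0.1828 0.7000]  H_jac=[-0.3230 -0.0638]  S=[0.5193]  K=[-0.6123; -0.1997]  nu=[-1.0757]  x^+=[0.0703, 3.1948]  P^+=[0.7537 0.1193; 0.1193 0.6793]
step 2: x^-=[1.4121, 3.1948]  P^-=[1.1237 0.3926; 0.3926 0.8393]  H_jac=[-0.2619 0.1157]  S=[0.4745]  K=[-0.5244; -0.0120]  nu=[-1.9846]  x^+=[2.4528, 3.2185]  P^+=[0.9933 0.3896; 0.3896 0.8392]

K[0,0] = -0.5244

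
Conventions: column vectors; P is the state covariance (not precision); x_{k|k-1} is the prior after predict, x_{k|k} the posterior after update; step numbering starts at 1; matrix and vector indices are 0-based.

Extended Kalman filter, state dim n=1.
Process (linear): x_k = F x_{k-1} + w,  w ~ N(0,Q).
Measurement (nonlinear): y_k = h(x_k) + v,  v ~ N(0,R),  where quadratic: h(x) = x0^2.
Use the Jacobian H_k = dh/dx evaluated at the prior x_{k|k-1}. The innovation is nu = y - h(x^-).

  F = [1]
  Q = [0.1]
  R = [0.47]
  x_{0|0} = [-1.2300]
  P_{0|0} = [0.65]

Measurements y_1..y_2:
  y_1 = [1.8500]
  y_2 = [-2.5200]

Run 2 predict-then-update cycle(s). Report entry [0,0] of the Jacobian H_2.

step 1: x^-=[-1.2300]  P^-=[0.7500]  H_jac=[-2.4600]  S=[5.0087]  K=[-0.3684]  nu=[0.3371]  x^+=[-1.3542]  P^+=[0.0704]
step 2: x^-=[-1.3542]  P^-=[0.1704]  H_jac=[-2.7083]  S=[1.7197]  K=[-0.2683]  nu=[-4.3538]  x^+=[-0.1860]  P^+=[0.0466]

H_jac[0,0] = -2.7083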